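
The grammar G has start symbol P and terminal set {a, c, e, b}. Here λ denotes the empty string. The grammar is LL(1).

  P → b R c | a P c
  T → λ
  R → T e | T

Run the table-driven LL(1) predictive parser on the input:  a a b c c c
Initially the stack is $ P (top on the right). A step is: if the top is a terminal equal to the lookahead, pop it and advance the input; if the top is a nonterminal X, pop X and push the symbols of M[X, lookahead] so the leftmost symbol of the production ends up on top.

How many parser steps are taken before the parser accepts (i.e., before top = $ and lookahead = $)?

step 1: stack=$ P  input=a a b c c c $  — expand P → a P c
step 2: stack=$ c P a  input=a a b c c c $  — match a
step 3: stack=$ c P  input=a b c c c $  — expand P → a P c
step 4: stack=$ c c P a  input=a b c c c $  — match a
step 5: stack=$ c c P  input=b c c c $  — expand P → b R c
step 6: stack=$ c c c R b  input=b c c c $  — match b
step 7: stack=$ c c c R  input=c c c $  — expand R → T
step 8: stack=$ c c c T  input=c c c $  — expand T → λ
step 9: stack=$ c c c  input=c c c $  — match c
step 10: stack=$ c c  input=c c $  — match c
step 11: stack=$ c  input=c $  — match c
Accept reached after 11 steps.

11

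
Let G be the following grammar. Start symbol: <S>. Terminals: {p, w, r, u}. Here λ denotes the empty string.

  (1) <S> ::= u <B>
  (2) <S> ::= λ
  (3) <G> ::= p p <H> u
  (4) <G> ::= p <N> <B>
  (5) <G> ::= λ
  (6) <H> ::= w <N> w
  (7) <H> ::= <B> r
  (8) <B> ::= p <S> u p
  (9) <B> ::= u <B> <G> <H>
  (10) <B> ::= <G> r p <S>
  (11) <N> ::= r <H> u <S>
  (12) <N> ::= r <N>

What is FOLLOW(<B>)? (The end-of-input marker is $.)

FIRST(<S>): from <S>::=u <B> we get {u}; from <S>::=λ we get {λ}. So FIRST(<S>) = {λ, u}.
FIRST(<G>): from <G>::=p p <H> u we get {p}; from <G>::=p <N> <B> we get {p}; from <G>::=λ we get {λ}. So FIRST(<G>) = {λ, p}.
FIRST(<N>): from <N>::=r <H> u <S> we get {r}; from <N>::=r <N> we get {r}. So FIRST(<N>) = {r}.
FIRST(<B>): from <B>::=p <S> u p we get {p}; from <B>::=u <B> <G> <H> we get {u}; from <B>::=<G> r p <S> we get {p, r}. So FIRST(<B>) = {p, r, u}.
FIRST(<H>): from <H>::=w <N> w we get {w}; from <H>::=<B> r we get {p, r, u}. So FIRST(<H>) = {p, r, u, w}.
FOLLOW(<S>) includes $ since <S> is the start symbol.
FOLLOW(<G>): in <B>::=u <B> <G> <H>, <G> is followed by <H> with FIRST {p, r, u, w}; in <B>::=<G> r p <S>, <G> is followed by r p <S> with FIRST {r}. Thus FOLLOW(<G>) = {p, r, u, w}.
FOLLOW(<N>): in <G>::=p <N> <B>, <N> is followed by <B> with FIRST {p, r, u}; in <H>::=w <N> w, <N> is followed by w with FIRST {w}; in <N>::=r <N>, the suffix after <N> is empty (adds nothing new). Thus FOLLOW(<N>) = {p, r, u, w}.
FOLLOW(<S>): in <B>::=p <S> u p, <S> is followed by u p with FIRST {u}; in <B>::=<G> r p <S>, the suffix after <S> is empty, so FOLLOW(<S>) ⊇ FOLLOW(<B>) = {$, p, r, u, w}; in <N>::=r <H> u <S>, the suffix after <S> is empty, so FOLLOW(<S>) ⊇ FOLLOW(<N>) = {p, r, u, w}. Thus FOLLOW(<S>) = {$, p, r, u, w}.
FOLLOW(<B>): in <S>::=u <B>, the suffix after <B> is empty, so FOLLOW(<B>) ⊇ FOLLOW(<S>) = {$, p, r, u, w}; in <G>::=p <N> <B>, the suffix after <B> is empty, so FOLLOW(<B>) ⊇ FOLLOW(<G>) = {p, r, u, w}; in <H>::=<B> r, <B> is followed by r with FIRST {r}; in <B>::=u <B> <G> <H>, <B> is followed by <G> <H> with FIRST {p, r, u, w}. Thus FOLLOW(<B>) = {$, p, r, u, w}.
FOLLOW(<H>): in <G>::=p p <H> u, <H> is followed by u with FIRST {u}; in <B>::=u <B> <G> <H>, the suffix after <H> is empty, so FOLLOW(<H>) ⊇ FOLLOW(<B>) = {$, p, r, u, w}; in <N>::=r <H> u <S>, <H> is followed by u <S> with FIRST {u}. Thus FOLLOW(<H>) = {$, p, r, u, w}.

{$, p, r, u, w}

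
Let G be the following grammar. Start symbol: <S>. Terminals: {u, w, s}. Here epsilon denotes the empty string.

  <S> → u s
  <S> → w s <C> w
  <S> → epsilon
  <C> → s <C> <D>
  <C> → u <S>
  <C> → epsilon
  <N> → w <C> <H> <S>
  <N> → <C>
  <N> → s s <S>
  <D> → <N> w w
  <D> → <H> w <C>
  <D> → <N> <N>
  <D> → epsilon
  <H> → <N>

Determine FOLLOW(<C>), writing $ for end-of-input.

{s, u, w}

FIRST(<S>) = {epsilon, u, w}
FIRST(<C>) = {epsilon, s, u}
FIRST(<N>) = {epsilon, s, u, w}  (via <C>)
FIRST(<H>) = {epsilon, s, u, w}  (via <N>)
FIRST(<D>) = {epsilon, s, u, w}  (via <N> w w, <H> w <C>, <N> <N>)
FOLLOW(<S>) includes $ since <S> is the start symbol.
FOLLOW(<S>): in <C>→u <S>, the suffix after <S> is empty, so FOLLOW(<S>) ⊇ FOLLOW(<C>) = {s, u, w}; in <N>→w <C> <H> <S>, the suffix after <S> is empty, so FOLLOW(<S>) ⊇ FOLLOW(<N>) = {s, u, w}; in <N>→s s <S>, the suffix after <S> is empty, so FOLLOW(<S>) ⊇ FOLLOW(<N>) = {s, u, w}. Thus FOLLOW(<S>) = {$, s, u, w}.
FOLLOW(<C>): in <S>→w s <C> w, <C> is followed by w with FIRST {w}; in <C>→s <C> <D>, <C> is followed by <D> with FIRST {epsilon, s, u, w}; in <C>→s <C> <D>, the suffix after <C> is nullable (adds nothing new); in <N>→w <C> <H> <S>, <C> is followed by <H> <S> with FIRST {epsilon, s, u, w}; in <N>→w <C> <H> <S>, the suffix after <C> is nullable, so FOLLOW(<C>) ⊇ FOLLOW(<N>) = {s, u, w}; in <N>→<C>, the suffix after <C> is empty, so FOLLOW(<C>) ⊇ FOLLOW(<N>) = {s, u, w}; in <D>→<H> w <C>, the suffix after <C> is empty, so FOLLOW(<C>) ⊇ FOLLOW(<D>) = {s, u, w}. Thus FOLLOW(<C>) = {s, u, w}.
FOLLOW(<D>): in <C>→s <C> <D>, the suffix after <D> is empty, so FOLLOW(<D>) ⊇ FOLLOW(<C>) = {s, u, w}. Thus FOLLOW(<D>) = {s, u, w}.
FOLLOW(<N>): in <D>→<N> w w, <N> is followed by w w with FIRST {w}; in <D>→<N> <N> (occurrence 1), <N> is followed by <N> with FIRST {epsilon, s, u, w}; in <D>→<N> <N> (occurrence 1), the suffix after <N> is nullable, so FOLLOW(<N>) ⊇ FOLLOW(<D>) = {s, u, w}; in <D>→<N> <N> (occurrence 2), the suffix after <N> is empty, so FOLLOW(<N>) ⊇ FOLLOW(<D>) = {s, u, w}; in <H>→<N>, the suffix after <N> is empty, so FOLLOW(<N>) ⊇ FOLLOW(<H>) = {s, u, w}. Thus FOLLOW(<N>) = {s, u, w}.
FOLLOW(<H>): in <N>→w <C> <H> <S>, <H> is followed by <S> with FIRST {epsilon, u, w}; in <N>→w <C> <H> <S>, the suffix after <H> is nullable, so FOLLOW(<H>) ⊇ FOLLOW(<N>) = {s, u, w}; in <D>→<H> w <C>, <H> is followed by w <C> with FIRST {w}. Thus FOLLOW(<H>) = {s, u, w}.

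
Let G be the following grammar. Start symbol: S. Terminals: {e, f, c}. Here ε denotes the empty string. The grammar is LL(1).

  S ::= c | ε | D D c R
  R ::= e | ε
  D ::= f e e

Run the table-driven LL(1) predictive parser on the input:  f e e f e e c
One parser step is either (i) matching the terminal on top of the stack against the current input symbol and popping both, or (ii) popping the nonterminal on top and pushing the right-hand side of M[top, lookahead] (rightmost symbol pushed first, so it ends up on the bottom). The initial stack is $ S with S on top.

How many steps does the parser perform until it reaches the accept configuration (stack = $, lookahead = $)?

11

      Stack          Input            Action
   1  $ S            f e e f e e c $  expand S ::= D D c R
   2  $ R c D D      f e e f e e c $  expand D ::= f e e
   3  $ R c D e e f  f e e f e e c $  match f
   4  $ R c D e e    e e f e e c $    match e
   5  $ R c D e      e f e e c $      match e
   6  $ R c D        f e e c $        expand D ::= f e e
   7  $ R c e e f    f e e c $        match f
   8  $ R c e e      e e c $          match e
   9  $ R c e        e c $            match e
  10  $ R c          c $              match c
  11  $ R            $                expand R ::= ε
Accept reached after 11 steps.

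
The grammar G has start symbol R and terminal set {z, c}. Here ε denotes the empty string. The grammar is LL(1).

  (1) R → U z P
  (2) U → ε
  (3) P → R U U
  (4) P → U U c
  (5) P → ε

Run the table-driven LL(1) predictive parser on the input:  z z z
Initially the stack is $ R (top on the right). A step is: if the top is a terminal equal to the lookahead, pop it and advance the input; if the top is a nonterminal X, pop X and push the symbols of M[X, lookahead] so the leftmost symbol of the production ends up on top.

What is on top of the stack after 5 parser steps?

step 1: stack=$ R  input=z z z $  — expand R → U z P
step 2: stack=$ P z U  input=z z z $  — expand U → ε
step 3: stack=$ P z  input=z z z $  — match z
step 4: stack=$ P  input=z z $  — expand P → R U U
step 5: stack=$ U U R  input=z z $  — expand R → U z P
Stack after step 5: $ U U P z U (top = U).

U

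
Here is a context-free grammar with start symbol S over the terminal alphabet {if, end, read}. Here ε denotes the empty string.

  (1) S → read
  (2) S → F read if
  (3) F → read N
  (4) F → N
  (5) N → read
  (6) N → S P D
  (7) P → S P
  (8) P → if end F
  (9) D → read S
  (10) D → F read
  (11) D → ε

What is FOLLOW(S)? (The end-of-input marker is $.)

FIRST(S): from S→read we get {read}; from S→F read if we get {read}. So FIRST(S) = {read}.
FIRST(N): from N→read we get {read}; from N→S P D we get {read}. So FIRST(N) = {read}.
FIRST(P): from P→S P we get {read}; from P→if end F we get {if}. So FIRST(P) = {if, read}.
FIRST(F): from F→read N we get {read}; from F→N we get {read}. So FIRST(F) = {read}.
FIRST(D): from D→read S we get {read}; from D→F read we get {read}; from D→ε we get {ε}. So FIRST(D) = {ε, read}.
FOLLOW(S) includes $ since S is the start symbol.
FOLLOW(S): in N→S P D, S is followed by P D with FIRST {if, read}; in P→S P, S is followed by P with FIRST {if, read}; in D→read S, the suffix after S is empty, so FOLLOW(S) ⊇ FOLLOW(D) = {read}. Thus FOLLOW(S) = {$, if, read}.
FOLLOW(F): in S→F read if, F is followed by read if with FIRST {read}; in P→if end F, the suffix after F is empty, so FOLLOW(F) ⊇ FOLLOW(P) = {read}; in D→F read, F is followed by read with FIRST {read}. Thus FOLLOW(F) = {read}.
FOLLOW(N): in F→read N, the suffix after N is empty, so FOLLOW(N) ⊇ FOLLOW(F) = {read}; in F→N, the suffix after N is empty, so FOLLOW(N) ⊇ FOLLOW(F) = {read}. Thus FOLLOW(N) = {read}.
FOLLOW(P): in N→S P D, P is followed by D with FIRST {ε, read}; in N→S P D, the suffix after P is nullable, so FOLLOW(P) ⊇ FOLLOW(N) = {read}; in P→S P, the suffix after P is empty (adds nothing new). Thus FOLLOW(P) = {read}.
FOLLOW(D): in N→S P D, the suffix after D is empty, so FOLLOW(D) ⊇ FOLLOW(N) = {read}. Thus FOLLOW(D) = {read}.

{$, if, read}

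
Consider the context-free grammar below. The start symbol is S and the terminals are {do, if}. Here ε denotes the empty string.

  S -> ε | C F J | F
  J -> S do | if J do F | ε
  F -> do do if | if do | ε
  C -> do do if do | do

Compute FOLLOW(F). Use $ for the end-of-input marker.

FIRST(F) = {ε, do, if}
FIRST(C) = {do}
FIRST(S) = {ε, do, if}  (via C F J, F)
FIRST(J) = {ε, do, if}  (via S do)
FOLLOW(S) includes $ since S is the start symbol.
FOLLOW(S): in J->S do, S is followed by do with FIRST {do}. Thus FOLLOW(S) = {$, do}.
FOLLOW(J): in S->C F J, the suffix after J is empty, so FOLLOW(J) ⊇ FOLLOW(S) = {$, do}; in J->if J do F, J is followed by do F with FIRST {do}. Thus FOLLOW(J) = {$, do}.
FOLLOW(F): in S->C F J, F is followed by J with FIRST {ε, do, if}; in S->C F J, the suffix after F is nullable, so FOLLOW(F) ⊇ FOLLOW(S) = {$, do}; in S->F, the suffix after F is empty, so FOLLOW(F) ⊇ FOLLOW(S) = {$, do}; in J->if J do F, the suffix after F is empty, so FOLLOW(F) ⊇ FOLLOW(J) = {$, do}. Thus FOLLOW(F) = {$, do, if}.
FOLLOW(C): in S->C F J, C is followed by F J with FIRST {ε, do, if}; in S->C F J, the suffix after C is nullable, so FOLLOW(C) ⊇ FOLLOW(S) = {$, do}. Thus FOLLOW(C) = {$, do, if}.

{$, do, if}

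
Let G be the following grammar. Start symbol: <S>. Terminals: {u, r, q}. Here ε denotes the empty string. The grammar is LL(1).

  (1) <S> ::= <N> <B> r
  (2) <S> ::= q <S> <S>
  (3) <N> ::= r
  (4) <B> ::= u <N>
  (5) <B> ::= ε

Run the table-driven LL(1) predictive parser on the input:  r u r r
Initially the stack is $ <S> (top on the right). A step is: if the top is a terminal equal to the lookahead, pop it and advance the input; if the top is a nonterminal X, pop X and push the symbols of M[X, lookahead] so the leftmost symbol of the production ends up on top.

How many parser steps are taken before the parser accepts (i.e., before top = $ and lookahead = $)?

8

step 1: stack=$ <S>  input=r u r r $  — expand <S> ::= <N> <B> r
step 2: stack=$ r <B> <N>  input=r u r r $  — expand <N> ::= r
step 3: stack=$ r <B> r  input=r u r r $  — match r
step 4: stack=$ r <B>  input=u r r $  — expand <B> ::= u <N>
step 5: stack=$ r <N> u  input=u r r $  — match u
step 6: stack=$ r <N>  input=r r $  — expand <N> ::= r
step 7: stack=$ r r  input=r r $  — match r
step 8: stack=$ r  input=r $  — match r
Accept reached after 8 steps.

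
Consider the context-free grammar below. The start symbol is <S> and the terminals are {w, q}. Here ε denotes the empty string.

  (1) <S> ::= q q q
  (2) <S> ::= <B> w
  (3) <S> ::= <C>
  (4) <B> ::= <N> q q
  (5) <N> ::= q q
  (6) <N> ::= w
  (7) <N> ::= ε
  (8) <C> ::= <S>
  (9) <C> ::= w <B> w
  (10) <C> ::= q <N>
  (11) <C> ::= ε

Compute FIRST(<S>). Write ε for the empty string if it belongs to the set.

FIRST(<N>): from <N>::=q q we get {q}; from <N>::=w we get {w}; from <N>::=ε we get {ε}. So FIRST(<N>) = {ε, q, w}.
FIRST(<B>): from <B>::=<N> q q we get {q, w}. So FIRST(<B>) = {q, w}.
FIRST(<S>): from <S>::=q q q we get {q}; from <S>::=<B> w we get {q, w}; from <S>::=<C> we get {ε, q, w}. So FIRST(<S>) = {ε, q, w}.
FIRST(<C>): from <C>::=<S> we get {ε, q, w}; from <C>::=w <B> w we get {w}; from <C>::=q <N> we get {q}; from <C>::=ε we get {ε}. So FIRST(<C>) = {ε, q, w}.

{ε, q, w}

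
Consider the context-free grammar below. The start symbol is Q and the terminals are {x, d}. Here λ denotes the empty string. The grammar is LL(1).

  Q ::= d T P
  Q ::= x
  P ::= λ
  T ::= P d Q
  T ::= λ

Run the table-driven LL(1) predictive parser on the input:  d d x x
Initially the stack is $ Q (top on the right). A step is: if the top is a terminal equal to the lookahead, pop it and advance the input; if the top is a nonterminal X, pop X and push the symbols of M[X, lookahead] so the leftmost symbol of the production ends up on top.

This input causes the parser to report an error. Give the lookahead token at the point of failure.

x

step 1: stack=$ Q  input=d d x x $  — expand Q ::= d T P
step 2: stack=$ P T d  input=d d x x $  — match d
step 3: stack=$ P T  input=d x x $  — expand T ::= P d Q
step 4: stack=$ P Q d P  input=d x x $  — expand P ::= λ
step 5: stack=$ P Q d  input=d x x $  — match d
step 6: stack=$ P Q  input=x x $  — expand Q ::= x
step 7: stack=$ P x  input=x x $  — match x
step 8: stack=$ P  input=x $  — error: M[P, x] is empty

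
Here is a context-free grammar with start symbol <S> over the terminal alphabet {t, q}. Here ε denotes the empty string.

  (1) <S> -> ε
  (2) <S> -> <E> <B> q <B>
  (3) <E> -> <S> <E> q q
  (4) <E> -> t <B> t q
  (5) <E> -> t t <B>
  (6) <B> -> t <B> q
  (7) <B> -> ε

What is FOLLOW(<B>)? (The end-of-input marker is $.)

{$, q, t}

FIRST(<B>) = {ε, t}
FIRST(<S>) = {ε, t}  (via <E> <B> q <B>)
FIRST(<E>) = {t}  (via <S> <E> q q)
FOLLOW(<S>) includes $ since <S> is the start symbol.
FOLLOW(<S>): in <E>-><S> <E> q q, <S> is followed by <E> q q with FIRST {t}. Thus FOLLOW(<S>) = {$, t}.
FOLLOW(<E>): in <S>-><E> <B> q <B>, <E> is followed by <B> q <B> with FIRST {q, t}; in <E>-><S> <E> q q, <E> is followed by q q with FIRST {q}. Thus FOLLOW(<E>) = {q, t}.
FOLLOW(<B>): in <S>-><E> <B> q <B> (occurrence 1), <B> is followed by q <B> with FIRST {q}; in <S>-><E> <B> q <B> (occurrence 2), the suffix after <B> is empty, so FOLLOW(<B>) ⊇ FOLLOW(<S>) = {$, t}; in <E>->t <B> t q, <B> is followed by t q with FIRST {t}; in <E>->t t <B>, the suffix after <B> is empty, so FOLLOW(<B>) ⊇ FOLLOW(<E>) = {q, t}; in <B>->t <B> q, <B> is followed by q with FIRST {q}. Thus FOLLOW(<B>) = {$, q, t}.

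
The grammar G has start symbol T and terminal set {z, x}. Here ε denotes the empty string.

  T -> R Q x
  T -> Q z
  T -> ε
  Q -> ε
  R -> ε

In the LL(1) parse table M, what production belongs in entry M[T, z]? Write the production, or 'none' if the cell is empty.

T -> Q z

FIRST(Q): from Q->ε we get {ε}. So FIRST(Q) = {ε}.
FIRST(R): from R->ε we get {ε}. So FIRST(R) = {ε}.
FIRST(T): from T->R Q x we get {x}; from T->Q z we get {z}; from T->ε we get {ε}. So FIRST(T) = {ε, x, z}.
FOLLOW(T) includes $ since T is the start symbol.
FOLLOW(T): T appears on no right-hand side. Thus FOLLOW(T) = {$}.
For T -> R Q x: FIRST(R Q x) = {x}, so it goes in M[T, t] for t ∈ {x}.
For T -> Q z: FIRST(Q z) = {z}, so it goes in M[T, t] for t ∈ {z}.
For T -> ε: FIRST(ε) = {ε}, so it goes in M[T, t] for t ∈ {}; since ε ∈ FIRST, also for every t ∈ FOLLOW(T) = {$}.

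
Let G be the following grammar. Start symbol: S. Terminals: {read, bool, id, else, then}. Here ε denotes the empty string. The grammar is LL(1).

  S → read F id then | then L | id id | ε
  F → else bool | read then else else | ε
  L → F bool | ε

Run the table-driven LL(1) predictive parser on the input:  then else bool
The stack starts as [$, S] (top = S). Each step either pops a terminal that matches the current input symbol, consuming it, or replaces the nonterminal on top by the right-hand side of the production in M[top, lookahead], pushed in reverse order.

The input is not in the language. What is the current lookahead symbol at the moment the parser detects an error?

$

step 1: stack=$ S  input=then else bool $  — expand S → then L
step 2: stack=$ L then  input=then else bool $  — match then
step 3: stack=$ L  input=else bool $  — expand L → F bool
step 4: stack=$ bool F  input=else bool $  — expand F → else bool
step 5: stack=$ bool bool else  input=else bool $  — match else
step 6: stack=$ bool bool  input=bool $  — match bool
step 7: stack=$ bool  input=$  — error: top is terminal bool but lookahead is $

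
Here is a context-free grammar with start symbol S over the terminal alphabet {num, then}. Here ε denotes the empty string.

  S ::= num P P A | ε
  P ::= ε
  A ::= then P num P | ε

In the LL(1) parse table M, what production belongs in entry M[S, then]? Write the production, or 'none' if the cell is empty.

FIRST(S): from S::=num P P A we get {num}; from S::=ε we get {ε}. So FIRST(S) = {ε, num}.
FIRST(P): from P::=ε we get {ε}. So FIRST(P) = {ε}.
FIRST(A): from A::=then P num P we get {then}; from A::=ε we get {ε}. So FIRST(A) = {ε, then}.
FOLLOW(S) includes $ since S is the start symbol.
FOLLOW(S): S appears on no right-hand side. Thus FOLLOW(S) = {$}.
For S ::= num P P A: FIRST(num P P A) = {num}, so it goes in M[S, t] for t ∈ {num}.
For S ::= ε: FIRST(ε) = {ε}, so it goes in M[S, t] for t ∈ {}; since ε ∈ FIRST, also for every t ∈ FOLLOW(S) = {$}.
None of these place a production in M[S, then].

none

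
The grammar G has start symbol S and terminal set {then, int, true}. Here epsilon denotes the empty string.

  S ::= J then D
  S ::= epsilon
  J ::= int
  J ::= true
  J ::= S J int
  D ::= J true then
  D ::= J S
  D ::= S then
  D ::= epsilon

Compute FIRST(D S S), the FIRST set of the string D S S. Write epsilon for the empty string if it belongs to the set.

{epsilon, int, then, true}

FIRST(S) = {epsilon, int, true}  (via J then D)
FIRST(J) = {int, true}  (via S J int)
FIRST(D) = {epsilon, int, then, true}  (via J true then, J S, S then)
FIRST(D S S): take FIRST of each symbol in turn, carrying on past any symbol whose FIRST contains epsilon; result {epsilon, int, then, true}.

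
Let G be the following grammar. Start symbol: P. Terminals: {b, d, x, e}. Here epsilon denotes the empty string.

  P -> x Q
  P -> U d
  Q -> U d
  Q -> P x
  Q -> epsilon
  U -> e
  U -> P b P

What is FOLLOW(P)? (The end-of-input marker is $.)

{$, b, d, x}

FIRST(P) = {e, x}  (via U d)
FIRST(U) = {e, x}  (via P b P)
FIRST(Q) = {epsilon, e, x}  (via U d, P x)
FOLLOW(P) includes $ since P is the start symbol.
FOLLOW(U): in P->U d, U is followed by d with FIRST {d}; in Q->U d, U is followed by d with FIRST {d}. Thus FOLLOW(U) = {d}.
FOLLOW(P): in Q->P x, P is followed by x with FIRST {x}; in U->P b P (occurrence 1), P is followed by b P with FIRST {b}; in U->P b P (occurrence 2), the suffix after P is empty, so FOLLOW(P) ⊇ FOLLOW(U) = {d}. Thus FOLLOW(P) = {$, b, d, x}.
FOLLOW(Q): in P->x Q, the suffix after Q is empty, so FOLLOW(Q) ⊇ FOLLOW(P) = {$, b, d, x}. Thus FOLLOW(Q) = {$, b, d, x}.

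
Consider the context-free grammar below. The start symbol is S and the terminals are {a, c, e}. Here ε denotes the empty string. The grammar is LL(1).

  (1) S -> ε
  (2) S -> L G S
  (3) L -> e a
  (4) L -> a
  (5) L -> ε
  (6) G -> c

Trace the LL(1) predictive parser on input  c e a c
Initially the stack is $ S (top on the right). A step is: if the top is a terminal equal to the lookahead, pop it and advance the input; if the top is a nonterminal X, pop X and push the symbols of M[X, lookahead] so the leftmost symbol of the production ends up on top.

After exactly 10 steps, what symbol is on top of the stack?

step 1: stack=$ S  input=c e a c $  — expand S -> L G S
step 2: stack=$ S G L  input=c e a c $  — expand L -> ε
step 3: stack=$ S G  input=c e a c $  — expand G -> c
step 4: stack=$ S c  input=c e a c $  — match c
step 5: stack=$ S  input=e a c $  — expand S -> L G S
step 6: stack=$ S G L  input=e a c $  — expand L -> e a
step 7: stack=$ S G a e  input=e a c $  — match e
step 8: stack=$ S G a  input=a c $  — match a
step 9: stack=$ S G  input=c $  — expand G -> c
step 10: stack=$ S c  input=c $  — match c
Stack after step 10: $ S (top = S).

S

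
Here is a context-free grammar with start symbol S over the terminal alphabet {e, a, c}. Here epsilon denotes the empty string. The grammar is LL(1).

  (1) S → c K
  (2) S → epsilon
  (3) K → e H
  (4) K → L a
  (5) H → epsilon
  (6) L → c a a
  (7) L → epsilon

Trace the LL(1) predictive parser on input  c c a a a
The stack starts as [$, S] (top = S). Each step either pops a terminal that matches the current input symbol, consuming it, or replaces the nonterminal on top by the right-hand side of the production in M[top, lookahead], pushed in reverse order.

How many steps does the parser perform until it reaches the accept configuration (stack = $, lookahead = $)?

8

     Stack      Input        Action
  1  $ S        c c a a a $  expand S → c K
  2  $ K c      c c a a a $  match c
  3  $ K        c a a a $    expand K → L a
  4  $ a L      c a a a $    expand L → c a a
  5  $ a a a c  c a a a $    match c
  6  $ a a a    a a a $      match a
  7  $ a a      a a $        match a
  8  $ a        a $          match a
Accept reached after 8 steps.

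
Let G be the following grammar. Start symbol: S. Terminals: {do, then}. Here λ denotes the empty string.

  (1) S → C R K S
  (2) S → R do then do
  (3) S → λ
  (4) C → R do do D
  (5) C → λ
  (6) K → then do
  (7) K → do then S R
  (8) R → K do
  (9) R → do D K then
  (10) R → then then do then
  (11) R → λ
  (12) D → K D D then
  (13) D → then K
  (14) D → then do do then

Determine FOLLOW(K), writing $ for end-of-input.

{$, do, then}

FIRST(K) = {do, then}
FIRST(R) = {λ, do, then}  (via K do)
FIRST(D) = {do, then}  (via K D D then)
FIRST(C) = {λ, do, then}  (via R do do D)
FIRST(S) = {λ, do, then}  (via C R K S, R do then do)
FOLLOW(S) includes $ since S is the start symbol.
FOLLOW(C): in S→C R K S, C is followed by R K S with FIRST {do, then}. Thus FOLLOW(C) = {do, then}.
FOLLOW(D): in C→R do do D, the suffix after D is empty, so FOLLOW(D) ⊇ FOLLOW(C) = {do, then}; in R→do D K then, D is followed by K then with FIRST {do, then}; in D→K D D then (occurrence 1), D is followed by D then with FIRST {do, then}; in D→K D D then (occurrence 2), D is followed by then with FIRST {then}. Thus FOLLOW(D) = {do, then}.
FOLLOW(S): in S→C R K S, the suffix after S is empty (adds nothing new); in K→do then S R, S is followed by R with FIRST {λ, do, then}; in K→do then S R, the suffix after S is nullable, so FOLLOW(S) ⊇ FOLLOW(K) = {$, do, then}. Thus FOLLOW(S) = {$, do, then}.
FOLLOW(K): in S→C R K S, K is followed by S with FIRST {λ, do, then}; in S→C R K S, the suffix after K is nullable, so FOLLOW(K) ⊇ FOLLOW(S) = {$, do, then}; in R→K do, K is followed by do with FIRST {do}; in R→do D K then, K is followed by then with FIRST {then}; in D→K D D then, K is followed by D D then with FIRST {do, then}; in D→then K, the suffix after K is empty, so FOLLOW(K) ⊇ FOLLOW(D) = {do, then}. Thus FOLLOW(K) = {$, do, then}.
FOLLOW(R): in S→C R K S, R is followed by K S with FIRST {do, then}; in S→R do then do, R is followed by do then do with FIRST {do}; in C→R do do D, R is followed by do do D with FIRST {do}; in K→do then S R, the suffix after R is empty, so FOLLOW(R) ⊇ FOLLOW(K) = {$, do, then}. Thus FOLLOW(R) = {$, do, then}.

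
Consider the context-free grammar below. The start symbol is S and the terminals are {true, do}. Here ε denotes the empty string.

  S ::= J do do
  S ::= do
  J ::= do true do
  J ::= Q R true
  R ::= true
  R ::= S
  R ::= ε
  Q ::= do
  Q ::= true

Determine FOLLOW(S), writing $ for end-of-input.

FIRST(Q) = {do, true}
FIRST(J) = {do, true}  (via Q R true)
FIRST(S) = {do, true}  (via J do do)
FIRST(R) = {ε, do, true}  (via S)
FOLLOW(S) includes $ since S is the start symbol.
FOLLOW(J): in S::=J do do, J is followed by do do with FIRST {do}. Thus FOLLOW(J) = {do}.
FOLLOW(R): in J::=Q R true, R is followed by true with FIRST {true}. Thus FOLLOW(R) = {true}.
FOLLOW(S): in R::=S, the suffix after S is empty, so FOLLOW(S) ⊇ FOLLOW(R) = {true}. Thus FOLLOW(S) = {$, true}.
FOLLOW(Q): in J::=Q R true, Q is followed by R true with FIRST {do, true}. Thus FOLLOW(Q) = {do, true}.

{$, true}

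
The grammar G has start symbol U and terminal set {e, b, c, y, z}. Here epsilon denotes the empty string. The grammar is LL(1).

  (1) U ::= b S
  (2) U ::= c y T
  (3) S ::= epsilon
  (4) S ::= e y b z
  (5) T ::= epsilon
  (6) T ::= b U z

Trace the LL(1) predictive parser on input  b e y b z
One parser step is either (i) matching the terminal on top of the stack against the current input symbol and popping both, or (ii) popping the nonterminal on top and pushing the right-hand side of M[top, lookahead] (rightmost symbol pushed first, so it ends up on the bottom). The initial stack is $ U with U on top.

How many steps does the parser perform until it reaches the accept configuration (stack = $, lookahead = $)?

7

step 1: stack=$ U  input=b e y b z $  — expand U ::= b S
step 2: stack=$ S b  input=b e y b z $  — match b
step 3: stack=$ S  input=e y b z $  — expand S ::= e y b z
step 4: stack=$ z b y e  input=e y b z $  — match e
step 5: stack=$ z b y  input=y b z $  — match y
step 6: stack=$ z b  input=b z $  — match b
step 7: stack=$ z  input=z $  — match z
Accept reached after 7 steps.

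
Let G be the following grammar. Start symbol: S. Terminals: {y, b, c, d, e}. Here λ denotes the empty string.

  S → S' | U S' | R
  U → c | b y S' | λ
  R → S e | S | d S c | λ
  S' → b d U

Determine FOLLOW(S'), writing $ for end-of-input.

FIRST(U) = {λ, b, c}
FIRST(S') = {b}
FIRST(S) = {λ, b, c, d, e}  (via S', U S', R)
FIRST(R) = {λ, b, c, d, e}  (via S e, S)
FOLLOW(S) includes $ since S is the start symbol.
FOLLOW(S): in R→S e, S is followed by e with FIRST {e}; in R→S, the suffix after S is empty, so FOLLOW(S) ⊇ FOLLOW(R) = {$, c, e}; in R→d S c, S is followed by c with FIRST {c}. Thus FOLLOW(S) = {$, c, e}.
FOLLOW(R): in S→R, the suffix after R is empty, so FOLLOW(R) ⊇ FOLLOW(S) = {$, c, e}. Thus FOLLOW(R) = {$, c, e}.
FOLLOW(U): in S→U S', U is followed by S' with FIRST {b}; in S'→b d U, the suffix after U is empty, so FOLLOW(U) ⊇ FOLLOW(S') = {$, b, c, e}. Thus FOLLOW(U) = {$, b, c, e}.
FOLLOW(S'): in S→S', the suffix after S' is empty, so FOLLOW(S') ⊇ FOLLOW(S) = {$, c, e}; in S→U S', the suffix after S' is empty, so FOLLOW(S') ⊇ FOLLOW(S) = {$, c, e}; in U→b y S', the suffix after S' is empty, so FOLLOW(S') ⊇ FOLLOW(U) = {$, b, c, e}. Thus FOLLOW(S') = {$, b, c, e}.

{$, b, c, e}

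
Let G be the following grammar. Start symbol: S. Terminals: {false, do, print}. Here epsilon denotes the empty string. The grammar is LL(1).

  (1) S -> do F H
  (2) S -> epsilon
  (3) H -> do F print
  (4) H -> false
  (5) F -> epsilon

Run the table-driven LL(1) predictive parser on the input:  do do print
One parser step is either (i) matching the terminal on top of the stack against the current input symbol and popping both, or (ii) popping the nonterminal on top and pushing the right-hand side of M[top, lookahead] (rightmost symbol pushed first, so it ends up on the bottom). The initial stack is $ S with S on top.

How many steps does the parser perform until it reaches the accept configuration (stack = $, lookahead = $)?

     Stack         Input          Action
  1  $ S           do do print $  expand S -> do F H
  2  $ H F do      do do print $  match do
  3  $ H F         do print $     expand F -> epsilon
  4  $ H           do print $     expand H -> do F print
  5  $ print F do  do print $     match do
  6  $ print F     print $        expand F -> epsilon
  7  $ print       print $        match print
Accept reached after 7 steps.

7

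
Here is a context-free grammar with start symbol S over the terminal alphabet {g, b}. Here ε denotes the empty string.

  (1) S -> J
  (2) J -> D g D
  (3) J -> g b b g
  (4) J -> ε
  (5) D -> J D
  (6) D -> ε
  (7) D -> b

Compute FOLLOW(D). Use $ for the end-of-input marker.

{$, b, g}

FIRST(S): from S->J we get {ε, b, g}. So FIRST(S) = {ε, b, g}.
FIRST(J): from J->D g D we get {b, g}; from J->g b b g we get {g}; from J->ε we get {ε}. So FIRST(J) = {ε, b, g}.
FIRST(D): from D->J D we get {ε, b, g}; from D->ε we get {ε}; from D->b we get {b}. So FIRST(D) = {ε, b, g}.
FOLLOW(S) includes $ since S is the start symbol.
FOLLOW(S): S appears on no right-hand side. Thus FOLLOW(S) = {$}.
FOLLOW(J): in S->J, the suffix after J is empty, so FOLLOW(J) ⊇ FOLLOW(S) = {$}; in D->J D, J is followed by D with FIRST {ε, b, g}; in D->J D, the suffix after J is nullable, so FOLLOW(J) ⊇ FOLLOW(D) = {$, b, g}. Thus FOLLOW(J) = {$, b, g}.
FOLLOW(D): in J->D g D (occurrence 1), D is followed by g D with FIRST {g}; in J->D g D (occurrence 2), the suffix after D is empty, so FOLLOW(D) ⊇ FOLLOW(J) = {$, b, g}; in D->J D, the suffix after D is empty (adds nothing new). Thus FOLLOW(D) = {$, b, g}.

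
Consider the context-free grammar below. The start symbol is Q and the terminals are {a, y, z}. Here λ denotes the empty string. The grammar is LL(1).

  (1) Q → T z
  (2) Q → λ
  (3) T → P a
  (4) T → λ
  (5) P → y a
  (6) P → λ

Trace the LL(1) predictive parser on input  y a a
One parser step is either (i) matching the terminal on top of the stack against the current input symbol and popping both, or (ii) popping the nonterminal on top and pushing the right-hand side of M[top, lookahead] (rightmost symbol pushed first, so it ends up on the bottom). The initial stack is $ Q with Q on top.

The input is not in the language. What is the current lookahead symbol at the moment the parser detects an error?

$

step 1: stack=$ Q  input=y a a $  — expand Q → T z
step 2: stack=$ z T  input=y a a $  — expand T → P a
step 3: stack=$ z a P  input=y a a $  — expand P → y a
step 4: stack=$ z a a y  input=y a a $  — match y
step 5: stack=$ z a a  input=a a $  — match a
step 6: stack=$ z a  input=a $  — match a
step 7: stack=$ z  input=$  — error: top is terminal z but lookahead is $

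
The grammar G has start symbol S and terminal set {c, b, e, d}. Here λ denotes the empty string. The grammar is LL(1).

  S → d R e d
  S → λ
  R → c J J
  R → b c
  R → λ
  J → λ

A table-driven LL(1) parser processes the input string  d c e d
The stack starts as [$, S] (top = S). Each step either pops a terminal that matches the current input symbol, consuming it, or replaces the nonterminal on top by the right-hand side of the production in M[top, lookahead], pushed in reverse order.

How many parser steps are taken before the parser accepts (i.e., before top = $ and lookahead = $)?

8

     Stack        Input      Action
  1  $ S          d c e d $  expand S → d R e d
  2  $ d e R d    d c e d $  match d
  3  $ d e R      c e d $    expand R → c J J
  4  $ d e J J c  c e d $    match c
  5  $ d e J J    e d $      expand J → λ
  6  $ d e J      e d $      expand J → λ
  7  $ d e        e d $      match e
  8  $ d          d $        match d
Accept reached after 8 steps.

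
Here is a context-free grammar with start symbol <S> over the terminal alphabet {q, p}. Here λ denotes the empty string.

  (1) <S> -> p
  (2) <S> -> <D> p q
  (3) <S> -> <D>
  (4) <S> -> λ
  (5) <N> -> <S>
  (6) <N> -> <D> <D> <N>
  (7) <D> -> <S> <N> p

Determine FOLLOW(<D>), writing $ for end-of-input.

{$, p}

FIRST(<S>) = {λ, p}  (via <D> p q, <D>)
FIRST(<N>) = {λ, p}  (via <S>, <D> <D> <N>)
FIRST(<D>) = {p}  (via <S> <N> p)
FOLLOW(<S>) includes $ since <S> is the start symbol.
FOLLOW(<N>): in <N>-><D> <D> <N>, the suffix after <N> is empty (adds nothing new); in <D>-><S> <N> p, <N> is followed by p with FIRST {p}. Thus FOLLOW(<N>) = {p}.
FOLLOW(<S>): in <N>-><S>, the suffix after <S> is empty, so FOLLOW(<S>) ⊇ FOLLOW(<N>) = {p}; in <D>-><S> <N> p, <S> is followed by <N> p with FIRST {p}. Thus FOLLOW(<S>) = {$, p}.
FOLLOW(<D>): in <S>-><D> p q, <D> is followed by p q with FIRST {p}; in <S>-><D>, the suffix after <D> is empty, so FOLLOW(<D>) ⊇ FOLLOW(<S>) = {$, p}; in <N>-><D> <D> <N> (occurrence 1), <D> is followed by <D> <N> with FIRST {p}; in <N>-><D> <D> <N> (occurrence 2), <D> is followed by <N> with FIRST {λ, p}; in <N>-><D> <D> <N> (occurrence 2), the suffix after <D> is nullable, so FOLLOW(<D>) ⊇ FOLLOW(<N>) = {p}. Thus FOLLOW(<D>) = {$, p}.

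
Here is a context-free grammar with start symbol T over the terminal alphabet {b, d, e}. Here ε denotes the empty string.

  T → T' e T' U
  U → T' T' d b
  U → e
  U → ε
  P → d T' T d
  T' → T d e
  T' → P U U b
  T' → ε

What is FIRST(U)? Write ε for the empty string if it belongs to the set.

{ε, d, e}

FIRST(P): from P→d T' T d we get {d}. So FIRST(P) = {d}.
FIRST(T): from T→T' e T' U we get {d, e}. So FIRST(T) = {d, e}.
FIRST(T'): from T'→T d e we get {d, e}; from T'→P U U b we get {d}; from T'→ε we get {ε}. So FIRST(T') = {ε, d, e}.
FIRST(U): from U→T' T' d b we get {d, e}; from U→e we get {e}; from U→ε we get {ε}. So FIRST(U) = {ε, d, e}.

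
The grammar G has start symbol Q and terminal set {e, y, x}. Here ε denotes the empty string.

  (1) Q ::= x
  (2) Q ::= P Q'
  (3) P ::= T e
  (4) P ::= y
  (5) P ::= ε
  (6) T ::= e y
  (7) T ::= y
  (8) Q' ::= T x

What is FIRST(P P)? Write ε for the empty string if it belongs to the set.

FIRST(T) = {e, y}
FIRST(P) = {ε, e, y}  (via T e)
FIRST(Q') = {e, y}  (via T x)
FIRST(Q) = {e, x, y}  (via P Q')
FIRST(P P): take FIRST of each symbol in turn, carrying on past any symbol whose FIRST contains ε; result {ε, e, y}.

{ε, e, y}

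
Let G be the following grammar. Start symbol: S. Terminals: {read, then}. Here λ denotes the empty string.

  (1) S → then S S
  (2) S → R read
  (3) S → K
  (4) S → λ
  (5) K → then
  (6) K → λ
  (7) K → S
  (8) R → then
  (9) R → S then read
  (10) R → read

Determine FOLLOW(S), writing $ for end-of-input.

FIRST(S) = {λ, read, then}  (via R read, K)
FIRST(K) = {λ, read, then}  (via S)
FIRST(R) = {read, then}  (via S then read)
FOLLOW(S) includes $ since S is the start symbol.
FOLLOW(R): in S→R read, R is followed by read with FIRST {read}. Thus FOLLOW(R) = {read}.
FOLLOW(S): in S→then S S (occurrence 1), S is followed by S with FIRST {λ, read, then}; in S→then S S (occurrence 1), the suffix after S is nullable (adds nothing new); in S→then S S (occurrence 2), the suffix after S is empty (adds nothing new); in K→S, the suffix after S is empty, so FOLLOW(S) ⊇ FOLLOW(K) = {$, read, then}; in R→S then read, S is followed by then read with FIRST {then}. Thus FOLLOW(S) = {$, read, then}.
FOLLOW(K): in S→K, the suffix after K is empty, so FOLLOW(K) ⊇ FOLLOW(S) = {$, read, then}. Thus FOLLOW(K) = {$, read, then}.

{$, read, then}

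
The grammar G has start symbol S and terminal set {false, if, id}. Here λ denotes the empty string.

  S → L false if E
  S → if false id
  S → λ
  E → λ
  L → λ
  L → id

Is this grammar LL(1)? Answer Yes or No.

FIRST(S) = {λ, false, id, if}
FIRST(E) = {λ}
FIRST(L) = {λ, id}
FOLLOW(S) = {$}
FOLLOW(E) = {$}
FOLLOW(L) = {false}
Each cell of M receives at most one production.

Yes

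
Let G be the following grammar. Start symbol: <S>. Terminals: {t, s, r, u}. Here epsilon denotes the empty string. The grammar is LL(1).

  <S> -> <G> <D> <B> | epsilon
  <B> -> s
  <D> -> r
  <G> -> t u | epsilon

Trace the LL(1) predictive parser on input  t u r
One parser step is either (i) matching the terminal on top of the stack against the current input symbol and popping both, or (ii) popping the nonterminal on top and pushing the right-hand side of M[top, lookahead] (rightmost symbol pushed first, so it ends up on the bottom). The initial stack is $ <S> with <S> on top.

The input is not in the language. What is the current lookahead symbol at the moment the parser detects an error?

$

step 1: stack=$ <S>  input=t u r $  — expand <S> -> <G> <D> <B>
step 2: stack=$ <B> <D> <G>  input=t u r $  — expand <G> -> t u
step 3: stack=$ <B> <D> u t  input=t u r $  — match t
step 4: stack=$ <B> <D> u  input=u r $  — match u
step 5: stack=$ <B> <D>  input=r $  — expand <D> -> r
step 6: stack=$ <B> r  input=r $  — match r
step 7: stack=$ <B>  input=$  — error: M[<B>, $] is empty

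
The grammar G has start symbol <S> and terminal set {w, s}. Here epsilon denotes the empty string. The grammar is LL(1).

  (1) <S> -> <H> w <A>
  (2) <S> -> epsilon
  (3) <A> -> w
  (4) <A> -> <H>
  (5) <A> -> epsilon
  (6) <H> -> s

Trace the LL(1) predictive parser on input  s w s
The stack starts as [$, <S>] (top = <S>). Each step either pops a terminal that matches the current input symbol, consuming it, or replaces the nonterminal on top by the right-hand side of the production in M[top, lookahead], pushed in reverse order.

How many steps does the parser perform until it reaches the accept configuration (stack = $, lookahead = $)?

7

     Stack        Input    Action
  1  $ <S>        s w s $  expand <S> -> <H> w <A>
  2  $ <A> w <H>  s w s $  expand <H> -> s
  3  $ <A> w s    s w s $  match s
  4  $ <A> w      w s $    match w
  5  $ <A>        s $      expand <A> -> <H>
  6  $ <H>        s $      expand <H> -> s
  7  $ s          s $      match s
Accept reached after 7 steps.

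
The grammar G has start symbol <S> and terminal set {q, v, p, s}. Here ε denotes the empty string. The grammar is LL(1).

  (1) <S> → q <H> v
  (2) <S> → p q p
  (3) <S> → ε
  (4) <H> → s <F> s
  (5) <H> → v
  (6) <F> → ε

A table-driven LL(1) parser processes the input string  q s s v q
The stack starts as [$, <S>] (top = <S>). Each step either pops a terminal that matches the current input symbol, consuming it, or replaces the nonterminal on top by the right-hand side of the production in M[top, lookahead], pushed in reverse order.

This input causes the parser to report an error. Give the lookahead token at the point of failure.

q

step 1: stack=$ <S>  input=q s s v q $  — expand <S> → q <H> v
step 2: stack=$ v <H> q  input=q s s v q $  — match q
step 3: stack=$ v <H>  input=s s v q $  — expand <H> → s <F> s
step 4: stack=$ v s <F> s  input=s s v q $  — match s
step 5: stack=$ v s <F>  input=s v q $  — expand <F> → ε
step 6: stack=$ v s  input=s v q $  — match s
step 7: stack=$ v  input=v q $  — match v
step 8: stack=$  input=q $  — error: stack empty but input remains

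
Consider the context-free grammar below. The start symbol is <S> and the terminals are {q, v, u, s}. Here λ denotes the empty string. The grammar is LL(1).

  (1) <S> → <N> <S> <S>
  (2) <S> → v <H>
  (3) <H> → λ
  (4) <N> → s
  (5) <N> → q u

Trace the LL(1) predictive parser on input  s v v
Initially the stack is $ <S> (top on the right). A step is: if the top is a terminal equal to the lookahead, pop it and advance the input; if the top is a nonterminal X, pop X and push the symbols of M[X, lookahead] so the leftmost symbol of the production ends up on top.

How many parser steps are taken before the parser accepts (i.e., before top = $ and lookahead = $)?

step 1: stack=$ <S>  input=s v v $  — expand <S> → <N> <S> <S>
step 2: stack=$ <S> <S> <N>  input=s v v $  — expand <N> → s
step 3: stack=$ <S> <S> s  input=s v v $  — match s
step 4: stack=$ <S> <S>  input=v v $  — expand <S> → v <H>
step 5: stack=$ <S> <H> v  input=v v $  — match v
step 6: stack=$ <S> <H>  input=v $  — expand <H> → λ
step 7: stack=$ <S>  input=v $  — expand <S> → v <H>
step 8: stack=$ <H> v  input=v $  — match v
step 9: stack=$ <H>  input=$  — expand <H> → λ
Accept reached after 9 steps.

9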